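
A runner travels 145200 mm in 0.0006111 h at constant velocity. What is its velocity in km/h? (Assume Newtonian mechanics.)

d = 145200 mm × 0.001 = 145.2 m
t = 0.0006111 h × 3600.0 = 2.19996 s
v = d / t = 145.2 / 2.19996 = 66.0012 m/s
v = 66.0012 m/s / 0.2777777777777778 = 237.6 km/h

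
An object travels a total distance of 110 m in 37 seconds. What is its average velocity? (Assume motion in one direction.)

v_avg = Δd / Δt = 110 / 37 = 2.97 m/s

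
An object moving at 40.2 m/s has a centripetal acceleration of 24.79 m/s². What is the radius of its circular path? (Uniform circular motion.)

r = v²/a_c = 40.2²/24.79 = 65.19 m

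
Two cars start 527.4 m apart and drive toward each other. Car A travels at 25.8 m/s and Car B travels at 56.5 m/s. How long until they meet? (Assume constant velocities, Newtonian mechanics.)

Combined speed: v_combined = 25.8 + 56.5 = 82.3 m/s
Time to meet: t = d/v_combined = 527.4/82.3 = 6.41 s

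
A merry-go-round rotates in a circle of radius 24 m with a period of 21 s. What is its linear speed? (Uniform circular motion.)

v = 2πr/T = 2π×24/21 = 7.18 m/s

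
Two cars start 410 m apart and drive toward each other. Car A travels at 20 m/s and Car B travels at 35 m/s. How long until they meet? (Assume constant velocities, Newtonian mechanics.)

Combined speed: v_combined = 20 + 35 = 55 m/s
Time to meet: t = d/v_combined = 410/55 = 7.45 s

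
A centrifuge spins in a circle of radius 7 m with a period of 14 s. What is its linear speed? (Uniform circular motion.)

v = 2πr/T = 2π×7/14 = 3.14 m/s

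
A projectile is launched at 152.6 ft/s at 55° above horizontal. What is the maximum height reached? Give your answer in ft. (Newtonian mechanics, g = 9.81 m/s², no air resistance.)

v₀ = 152.6 ft/s × 0.3048 = 46.5125 m/s
H = v₀² × sin²(θ) / (2g) = 46.5125² × sin(55°)² / (2 × 9.81) = 2163.41 × 0.67101 / 19.62 = 73.9893 m
H = 73.9893 m / 0.3048 = 242.7 ft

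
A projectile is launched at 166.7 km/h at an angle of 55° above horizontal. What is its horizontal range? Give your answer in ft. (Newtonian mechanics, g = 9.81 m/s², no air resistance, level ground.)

v₀ = 166.7 km/h × 0.2777777777777778 = 46.3056 m/s
R = v₀² × sin(2θ) / g = 46.3056² × sin(2 × 55°) / 9.81 = 2144.21 × 0.939693 / 9.81 = 205.392 m
R = 205.392 m / 0.3048 = 673.9 ft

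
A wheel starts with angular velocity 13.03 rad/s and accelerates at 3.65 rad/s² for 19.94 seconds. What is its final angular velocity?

ω = ω₀ + αt = 13.03 + 3.65 × 19.94 = 85.81 rad/s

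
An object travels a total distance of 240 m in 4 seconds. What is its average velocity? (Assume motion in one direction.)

v_avg = Δd / Δt = 240 / 4 = 60.0 m/s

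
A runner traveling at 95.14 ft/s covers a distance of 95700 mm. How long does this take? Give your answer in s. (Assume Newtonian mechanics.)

d = 95700 mm × 0.001 = 95.7 m
v = 95.14 ft/s × 0.3048 = 28.9987 m/s
t = d / v = 95.7 / 28.9987 = 3.3 s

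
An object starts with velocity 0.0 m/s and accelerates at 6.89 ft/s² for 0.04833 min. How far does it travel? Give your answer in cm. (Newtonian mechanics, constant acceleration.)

a = 6.89 ft/s² × 0.3048 = 2.10007 m/s²
t = 0.04833 min × 60.0 = 2.8998 s
d = v₀ × t + ½ × a × t² = 0.0 × 2.8998 + 0.5 × 2.10007 × 2.8998² = 8.82958 m
d = 8.82958 m / 0.01 = 883.0 cm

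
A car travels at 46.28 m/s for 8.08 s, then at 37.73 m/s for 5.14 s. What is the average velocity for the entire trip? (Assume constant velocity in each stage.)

d₁ = v₁t₁ = 46.28 × 8.08 = 373.9424 m
d₂ = v₂t₂ = 37.73 × 5.14 = 193.9322 m
d_total = 567.8746 m, t_total = 13.22 s
v_avg = d_total/t_total = 567.8746/13.22 = 42.96 m/s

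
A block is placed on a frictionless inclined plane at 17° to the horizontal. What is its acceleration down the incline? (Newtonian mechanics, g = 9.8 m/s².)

a = g sin(θ) = 9.8 × sin(17°) = 9.8 × 0.2924 = 2.87 m/s²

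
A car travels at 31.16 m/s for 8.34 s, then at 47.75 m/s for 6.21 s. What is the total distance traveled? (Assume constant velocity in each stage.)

d₁ = v₁t₁ = 31.16 × 8.34 = 259.8744 m
d₂ = v₂t₂ = 47.75 × 6.21 = 296.5275 m
d_total = 259.8744 + 296.5275 = 556.4 m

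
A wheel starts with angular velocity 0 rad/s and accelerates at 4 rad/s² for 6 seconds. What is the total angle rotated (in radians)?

θ = ω₀t + ½αt² = 0×6 + ½×4×6² = 72.0 rad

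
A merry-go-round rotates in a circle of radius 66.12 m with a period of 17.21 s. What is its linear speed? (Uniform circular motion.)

v = 2πr/T = 2π×66.12/17.21 = 24.14 m/s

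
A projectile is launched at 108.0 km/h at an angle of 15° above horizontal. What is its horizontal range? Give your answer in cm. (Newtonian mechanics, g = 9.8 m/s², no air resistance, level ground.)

v₀ = 108.0 km/h × 0.2777777777777778 = 30.0 m/s
R = v₀² × sin(2θ) / g = 30.0² × sin(2 × 15°) / 9.8 = 900.0 × 0.5 / 9.8 = 45.9184 m
R = 45.9184 m / 0.01 = 4592 cm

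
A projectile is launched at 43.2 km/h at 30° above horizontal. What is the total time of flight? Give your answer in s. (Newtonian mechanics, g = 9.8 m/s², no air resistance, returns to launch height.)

v₀ = 43.2 km/h × 0.2777777777777778 = 12.0 m/s
T = 2 × v₀ × sin(θ) / g = 2 × 12.0 × sin(30°) / 9.8 = 2 × 12.0 × 0.5 / 9.8 = 1.224 s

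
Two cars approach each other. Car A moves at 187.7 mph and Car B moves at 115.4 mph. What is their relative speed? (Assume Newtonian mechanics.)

v_rel = v_A + v_B = 187.7 + 115.4 = 303.1 mph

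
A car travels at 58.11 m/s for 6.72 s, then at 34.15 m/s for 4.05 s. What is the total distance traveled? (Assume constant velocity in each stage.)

d₁ = v₁t₁ = 58.11 × 6.72 = 390.4992 m
d₂ = v₂t₂ = 34.15 × 4.05 = 138.3075 m
d_total = 390.4992 + 138.3075 = 528.81 m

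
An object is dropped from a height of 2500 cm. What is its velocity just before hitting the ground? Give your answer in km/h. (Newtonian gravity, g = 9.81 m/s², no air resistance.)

h = 2500 cm × 0.01 = 25.0 m
v = √(2gh) = √(2 × 9.81 × 25.0) = 22.1472 m/s
v = 22.1472 m/s / 0.2777777777777778 = 79.73 km/h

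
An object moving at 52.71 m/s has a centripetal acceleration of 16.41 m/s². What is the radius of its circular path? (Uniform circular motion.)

r = v²/a_c = 52.71²/16.41 = 169.31 m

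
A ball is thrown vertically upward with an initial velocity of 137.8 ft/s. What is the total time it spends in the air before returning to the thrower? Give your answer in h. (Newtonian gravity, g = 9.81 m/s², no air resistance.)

v₀ = 137.8 ft/s × 0.3048 = 42.0014 m/s
t_total = 2 × v₀ / g = 2 × 42.0014 / 9.81 = 8.56298 s
t_total = 8.56298 s / 3600.0 = 0.002379 h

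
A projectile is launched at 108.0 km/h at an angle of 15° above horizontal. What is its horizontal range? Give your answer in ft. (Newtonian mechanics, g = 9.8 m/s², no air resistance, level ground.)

v₀ = 108.0 km/h × 0.2777777777777778 = 30.0 m/s
R = v₀² × sin(2θ) / g = 30.0² × sin(2 × 15°) / 9.8 = 900.0 × 0.5 / 9.8 = 45.9184 m
R = 45.9184 m / 0.3048 = 150.7 ft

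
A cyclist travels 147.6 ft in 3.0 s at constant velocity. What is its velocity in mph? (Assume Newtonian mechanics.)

d = 147.6 ft × 0.3048 = 44.9885 m
v = d / t = 44.9885 / 3.0 = 14.9962 m/s
v = 14.9962 m/s / 0.44704 = 33.55 mph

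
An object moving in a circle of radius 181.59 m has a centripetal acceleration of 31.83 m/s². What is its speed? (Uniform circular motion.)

v = √(a_c × r) = √(31.83 × 181.59) = 76.03 m/s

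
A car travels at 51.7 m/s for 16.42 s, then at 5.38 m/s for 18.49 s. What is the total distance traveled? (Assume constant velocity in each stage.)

d₁ = v₁t₁ = 51.7 × 16.42 = 848.914 m
d₂ = v₂t₂ = 5.38 × 18.49 = 99.4762 m
d_total = 848.914 + 99.4762 = 948.39 m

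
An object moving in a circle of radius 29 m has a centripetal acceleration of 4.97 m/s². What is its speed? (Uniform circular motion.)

v = √(a_c × r) = √(4.97 × 29) = 12.01 m/s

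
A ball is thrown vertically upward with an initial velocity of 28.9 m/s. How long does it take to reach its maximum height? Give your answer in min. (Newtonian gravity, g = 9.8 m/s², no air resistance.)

t_up = v₀ / g = 28.9 / 9.8 = 2.94898 s
t_up = 2.94898 s / 60.0 = 0.04915 min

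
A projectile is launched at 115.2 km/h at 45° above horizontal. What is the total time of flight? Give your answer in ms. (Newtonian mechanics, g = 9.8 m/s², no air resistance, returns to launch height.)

v₀ = 115.2 km/h × 0.2777777777777778 = 32.0 m/s
T = 2 × v₀ × sin(θ) / g = 2 × 32.0 × sin(45°) / 9.8 = 2 × 32.0 × 0.707107 / 9.8 = 4.61784 s
T = 4.61784 s / 0.001 = 4618 ms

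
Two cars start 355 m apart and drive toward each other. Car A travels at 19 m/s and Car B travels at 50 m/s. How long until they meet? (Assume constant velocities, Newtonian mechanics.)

Combined speed: v_combined = 19 + 50 = 69 m/s
Time to meet: t = d/v_combined = 355/69 = 5.14 s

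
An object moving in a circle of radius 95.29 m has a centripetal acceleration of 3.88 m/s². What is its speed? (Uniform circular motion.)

v = √(a_c × r) = √(3.88 × 95.29) = 19.23 m/s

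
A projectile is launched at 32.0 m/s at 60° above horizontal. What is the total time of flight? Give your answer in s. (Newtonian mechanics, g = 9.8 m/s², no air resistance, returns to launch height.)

T = 2 × v₀ × sin(θ) / g = 2 × 32.0 × sin(60°) / 9.8 = 2 × 32.0 × 0.866025 / 9.8 = 5.656 s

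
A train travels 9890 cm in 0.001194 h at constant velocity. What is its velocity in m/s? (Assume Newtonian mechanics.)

d = 9890 cm × 0.01 = 98.9 m
t = 0.001194 h × 3600.0 = 4.2984 s
v = d / t = 98.9 / 4.2984 = 23.01 m/s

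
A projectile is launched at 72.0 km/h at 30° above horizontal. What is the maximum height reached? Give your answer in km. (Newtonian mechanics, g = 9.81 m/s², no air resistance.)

v₀ = 72.0 km/h × 0.2777777777777778 = 20.0 m/s
H = v₀² × sin²(θ) / (2g) = 20.0² × sin(30°)² / (2 × 9.81) = 400.0 × 0.25 / 19.62 = 5.09684 m
H = 5.09684 m / 1000.0 = 0.005097 km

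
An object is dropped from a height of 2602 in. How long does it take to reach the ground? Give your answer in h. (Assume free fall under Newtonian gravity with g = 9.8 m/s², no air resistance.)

h = 2602 in × 0.0254 = 66.0908 m
t = √(2h/g) = √(2 × 66.0908 / 9.8) = 3.67259 s
t = 3.67259 s / 3600.0 = 0.00102 h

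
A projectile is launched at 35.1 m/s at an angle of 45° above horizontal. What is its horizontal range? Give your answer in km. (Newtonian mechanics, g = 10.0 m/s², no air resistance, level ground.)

R = v₀² × sin(2θ) / g = 35.1² × sin(2 × 45°) / 10.0 = 1232.01 × 1.0 / 10.0 = 123.201 m
R = 123.201 m / 1000.0 = 0.1232 km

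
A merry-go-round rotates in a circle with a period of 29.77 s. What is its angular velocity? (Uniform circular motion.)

ω = 2π/T = 2π/29.77 = 0.2111 rad/s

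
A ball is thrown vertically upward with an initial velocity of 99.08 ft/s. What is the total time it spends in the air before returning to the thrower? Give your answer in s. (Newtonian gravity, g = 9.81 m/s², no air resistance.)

v₀ = 99.08 ft/s × 0.3048 = 30.1996 m/s
t_total = 2 × v₀ / g = 2 × 30.1996 / 9.81 = 6.157 s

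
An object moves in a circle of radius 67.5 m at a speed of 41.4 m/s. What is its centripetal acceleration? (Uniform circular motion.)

a_c = v²/r = 41.4²/67.5 = 1713.96/67.5 = 25.39 m/s²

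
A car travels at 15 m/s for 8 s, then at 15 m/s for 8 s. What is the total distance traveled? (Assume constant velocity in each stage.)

d₁ = v₁t₁ = 15 × 8 = 120 m
d₂ = v₂t₂ = 15 × 8 = 120 m
d_total = 120 + 120 = 240 m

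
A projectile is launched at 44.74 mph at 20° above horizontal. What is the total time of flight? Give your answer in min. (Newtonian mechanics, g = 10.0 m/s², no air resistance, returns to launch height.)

v₀ = 44.74 mph × 0.44704 = 20.0006 m/s
T = 2 × v₀ × sin(θ) / g = 2 × 20.0006 × sin(20°) / 10.0 = 2 × 20.0006 × 0.34202 / 10.0 = 1.36812 s
T = 1.36812 s / 60.0 = 0.0228 min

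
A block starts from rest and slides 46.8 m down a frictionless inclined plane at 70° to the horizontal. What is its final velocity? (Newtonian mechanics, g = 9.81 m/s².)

a = g sin(θ) = 9.81 × sin(70°) = 9.2184 m/s²
v = √(2ad) = √(2 × 9.2184 × 46.8) = 29.37 m/s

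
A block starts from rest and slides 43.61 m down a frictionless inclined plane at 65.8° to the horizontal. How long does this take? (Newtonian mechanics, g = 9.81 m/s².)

a = g sin(θ) = 9.81 × sin(65.8°) = 8.9479 m/s²
t = √(2d/a) = √(2 × 43.61 / 8.9479) = 3.12 s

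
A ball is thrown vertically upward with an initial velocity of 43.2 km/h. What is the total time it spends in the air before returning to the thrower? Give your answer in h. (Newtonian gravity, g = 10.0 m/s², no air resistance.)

v₀ = 43.2 km/h × 0.2777777777777778 = 12.0 m/s
t_total = 2 × v₀ / g = 2 × 12.0 / 10.0 = 2.4 s
t_total = 2.4 s / 3600.0 = 0.0006667 h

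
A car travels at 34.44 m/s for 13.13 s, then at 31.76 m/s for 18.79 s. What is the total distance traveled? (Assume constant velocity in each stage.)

d₁ = v₁t₁ = 34.44 × 13.13 = 452.1972 m
d₂ = v₂t₂ = 31.76 × 18.79 = 596.7704 m
d_total = 452.1972 + 596.7704 = 1048.97 m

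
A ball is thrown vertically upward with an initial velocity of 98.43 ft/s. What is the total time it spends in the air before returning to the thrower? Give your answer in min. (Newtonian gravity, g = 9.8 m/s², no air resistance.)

v₀ = 98.43 ft/s × 0.3048 = 30.0015 m/s
t_total = 2 × v₀ / g = 2 × 30.0015 / 9.8 = 6.12276 s
t_total = 6.12276 s / 60.0 = 0.102 min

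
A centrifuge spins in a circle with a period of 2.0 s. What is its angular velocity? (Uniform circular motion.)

ω = 2π/T = 2π/2.0 = 3.1416 rad/s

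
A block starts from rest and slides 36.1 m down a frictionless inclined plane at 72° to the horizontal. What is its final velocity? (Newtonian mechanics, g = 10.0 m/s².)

a = g sin(θ) = 10.0 × sin(72°) = 9.5106 m/s²
v = √(2ad) = √(2 × 9.5106 × 36.1) = 26.2 m/s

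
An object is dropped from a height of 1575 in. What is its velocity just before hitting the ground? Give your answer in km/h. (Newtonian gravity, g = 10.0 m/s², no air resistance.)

h = 1575 in × 0.0254 = 40.005 m
v = √(2gh) = √(2 × 10.0 × 40.005) = 28.286 m/s
v = 28.286 m/s / 0.2777777777777778 = 101.8 km/h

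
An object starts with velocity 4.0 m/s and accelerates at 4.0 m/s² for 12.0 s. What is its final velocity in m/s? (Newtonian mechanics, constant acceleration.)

v = v₀ + a × t = 4.0 + 4.0 × 12.0 = 52.0 m/s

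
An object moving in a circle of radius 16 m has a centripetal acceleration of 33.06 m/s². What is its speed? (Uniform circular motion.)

v = √(a_c × r) = √(33.06 × 16) = 23.0 m/s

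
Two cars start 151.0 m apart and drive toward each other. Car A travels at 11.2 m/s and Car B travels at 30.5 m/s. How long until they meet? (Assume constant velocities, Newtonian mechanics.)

Combined speed: v_combined = 11.2 + 30.5 = 41.7 m/s
Time to meet: t = d/v_combined = 151.0/41.7 = 3.62 s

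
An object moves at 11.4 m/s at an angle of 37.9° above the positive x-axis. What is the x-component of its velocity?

vₓ = v cos(θ) = 11.4 × cos(37.9°) = 9.0 m/s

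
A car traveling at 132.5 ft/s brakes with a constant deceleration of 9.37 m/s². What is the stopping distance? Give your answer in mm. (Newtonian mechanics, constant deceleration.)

v₀ = 132.5 ft/s × 0.3048 = 40.386 m/s
d = v₀² / (2a) = 40.386² / (2 × 9.37) = 1631.03 / 18.74 = 87.0347 m
d = 87.0347 m / 0.001 = 87030 mm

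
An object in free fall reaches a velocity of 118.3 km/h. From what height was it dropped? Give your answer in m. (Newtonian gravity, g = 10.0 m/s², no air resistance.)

v = 118.3 km/h × 0.2777777777777778 = 32.8611 m/s
h = v² / (2g) = 32.8611² / (2 × 10.0) = 53.99 m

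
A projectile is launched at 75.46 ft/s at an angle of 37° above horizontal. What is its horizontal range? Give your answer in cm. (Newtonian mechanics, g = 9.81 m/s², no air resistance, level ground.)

v₀ = 75.46 ft/s × 0.3048 = 23.0002 m/s
R = v₀² × sin(2θ) / g = 23.0002² × sin(2 × 37°) / 9.81 = 529.009 × 0.961262 / 9.81 = 51.8365 m
R = 51.8365 m / 0.01 = 5184 cm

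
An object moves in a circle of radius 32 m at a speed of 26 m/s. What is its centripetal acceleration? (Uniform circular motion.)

a_c = v²/r = 26²/32 = 676/32 = 21.12 m/s²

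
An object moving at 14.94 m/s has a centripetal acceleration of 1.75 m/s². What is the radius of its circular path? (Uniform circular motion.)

r = v²/a_c = 14.94²/1.75 = 127.54 m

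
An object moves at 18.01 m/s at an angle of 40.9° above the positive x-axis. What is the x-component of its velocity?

vₓ = v cos(θ) = 18.01 × cos(40.9°) = 13.61 m/s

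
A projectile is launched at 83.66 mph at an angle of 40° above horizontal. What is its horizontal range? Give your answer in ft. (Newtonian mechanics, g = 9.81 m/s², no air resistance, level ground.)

v₀ = 83.66 mph × 0.44704 = 37.3994 m/s
R = v₀² × sin(2θ) / g = 37.3994² × sin(2 × 40°) / 9.81 = 1398.72 × 0.984808 / 9.81 = 140.415 m
R = 140.415 m / 0.3048 = 460.7 ft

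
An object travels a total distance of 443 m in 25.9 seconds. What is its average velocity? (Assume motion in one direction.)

v_avg = Δd / Δt = 443 / 25.9 = 17.1 m/s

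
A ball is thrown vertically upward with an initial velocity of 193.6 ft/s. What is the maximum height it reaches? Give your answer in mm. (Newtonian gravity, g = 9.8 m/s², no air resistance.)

v₀ = 193.6 ft/s × 0.3048 = 59.0093 m/s
h_max = v₀² / (2g) = 59.0093² / (2 × 9.8) = 3482.1 / 19.6 = 177.658 m
h_max = 177.658 m / 0.001 = 177700 mm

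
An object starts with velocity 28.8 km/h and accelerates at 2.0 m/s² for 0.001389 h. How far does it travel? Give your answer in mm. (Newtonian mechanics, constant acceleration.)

v₀ = 28.8 km/h × 0.2777777777777778 = 8.0 m/s
t = 0.001389 h × 3600.0 = 5.0004 s
d = v₀ × t + ½ × a × t² = 8.0 × 5.0004 + 0.5 × 2.0 × 5.0004² = 65.0072 m
d = 65.0072 m / 0.001 = 65010 mm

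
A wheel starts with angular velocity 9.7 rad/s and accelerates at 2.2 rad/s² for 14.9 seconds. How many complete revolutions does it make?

θ = ω₀t + ½αt² = 9.7×14.9 + ½×2.2×14.9² = 388.741 rad
Total revolutions = θ/(2π) = 388.741/(2π) = 61.87
Complete revolutions = ⌊61.87⌋ = 61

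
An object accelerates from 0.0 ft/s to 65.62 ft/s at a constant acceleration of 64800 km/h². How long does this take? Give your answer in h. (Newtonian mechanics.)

v₀ = 0.0 ft/s × 0.3048 = 0.0 m/s
v = 65.62 ft/s × 0.3048 = 20.001 m/s
a = 64800 km/h² × 7.716049382716049e-05 = 5.0 m/s²
t = (v - v₀) / a = (20.001 - 0.0) / 5.0 = 4.0002 s
t = 4.0002 s / 3600.0 = 0.001111 h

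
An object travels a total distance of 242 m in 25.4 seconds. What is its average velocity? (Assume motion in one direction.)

v_avg = Δd / Δt = 242 / 25.4 = 9.53 m/s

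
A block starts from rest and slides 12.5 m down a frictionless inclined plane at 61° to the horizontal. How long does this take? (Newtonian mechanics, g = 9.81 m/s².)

a = g sin(θ) = 9.81 × sin(61°) = 8.58 m/s²
t = √(2d/a) = √(2 × 12.5 / 8.58) = 1.71 s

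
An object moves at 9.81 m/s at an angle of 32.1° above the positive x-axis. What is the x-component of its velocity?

vₓ = v cos(θ) = 9.81 × cos(32.1°) = 8.31 m/s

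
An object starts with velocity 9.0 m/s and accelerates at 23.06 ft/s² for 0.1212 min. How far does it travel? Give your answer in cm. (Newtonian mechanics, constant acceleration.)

a = 23.06 ft/s² × 0.3048 = 7.02869 m/s²
t = 0.1212 min × 60.0 = 7.272 s
d = v₀ × t + ½ × a × t² = 9.0 × 7.272 + 0.5 × 7.02869 × 7.272² = 251.294 m
d = 251.294 m / 0.01 = 25130 cm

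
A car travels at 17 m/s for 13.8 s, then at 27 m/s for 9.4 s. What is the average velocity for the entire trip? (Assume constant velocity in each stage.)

d₁ = v₁t₁ = 17 × 13.8 = 234.6 m
d₂ = v₂t₂ = 27 × 9.4 = 253.8 m
d_total = 488.4 m, t_total = 23.2 s
v_avg = d_total/t_total = 488.4/23.2 = 21.05 m/s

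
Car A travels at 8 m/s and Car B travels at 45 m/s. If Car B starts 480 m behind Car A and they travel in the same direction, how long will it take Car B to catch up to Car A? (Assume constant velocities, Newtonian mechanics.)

Relative speed: v_rel = 45 - 8 = 37 m/s
Time to catch: t = d₀/v_rel = 480/37 = 12.97 s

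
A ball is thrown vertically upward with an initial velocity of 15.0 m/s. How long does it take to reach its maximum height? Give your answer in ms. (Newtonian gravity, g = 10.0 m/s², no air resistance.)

t_up = v₀ / g = 15.0 / 10.0 = 1.5 s
t_up = 1.5 s / 0.001 = 1500 ms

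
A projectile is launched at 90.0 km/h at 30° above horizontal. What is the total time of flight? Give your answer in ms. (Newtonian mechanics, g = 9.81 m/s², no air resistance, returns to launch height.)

v₀ = 90.0 km/h × 0.2777777777777778 = 25.0 m/s
T = 2 × v₀ × sin(θ) / g = 2 × 25.0 × sin(30°) / 9.81 = 2 × 25.0 × 0.5 / 9.81 = 2.54842 s
T = 2.54842 s / 0.001 = 2548 ms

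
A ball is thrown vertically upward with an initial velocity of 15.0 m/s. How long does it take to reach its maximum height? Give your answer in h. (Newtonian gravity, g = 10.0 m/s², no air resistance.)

t_up = v₀ / g = 15.0 / 10.0 = 1.5 s
t_up = 1.5 s / 3600.0 = 0.0004167 h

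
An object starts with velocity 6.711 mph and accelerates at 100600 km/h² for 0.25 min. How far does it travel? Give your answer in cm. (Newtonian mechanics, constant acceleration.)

v₀ = 6.711 mph × 0.44704 = 3.00009 m/s
a = 100600 km/h² × 7.716049382716049e-05 = 7.76235 m/s²
t = 0.25 min × 60.0 = 15.0 s
d = v₀ × t + ½ × a × t² = 3.00009 × 15.0 + 0.5 × 7.76235 × 15.0² = 918.266 m
d = 918.266 m / 0.01 = 91830 cm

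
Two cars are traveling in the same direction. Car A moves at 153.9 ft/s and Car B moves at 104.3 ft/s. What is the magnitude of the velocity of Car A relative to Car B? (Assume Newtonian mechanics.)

v_rel = |v_A - v_B| = |153.9 - 104.3| = 49.6 ft/s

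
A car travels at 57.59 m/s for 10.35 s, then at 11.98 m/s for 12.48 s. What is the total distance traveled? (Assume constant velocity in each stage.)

d₁ = v₁t₁ = 57.59 × 10.35 = 596.0565 m
d₂ = v₂t₂ = 11.98 × 12.48 = 149.5104 m
d_total = 596.0565 + 149.5104 = 745.57 m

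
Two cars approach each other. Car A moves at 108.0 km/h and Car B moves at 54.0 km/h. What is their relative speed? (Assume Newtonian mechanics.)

v_rel = v_A + v_B = 108.0 + 54.0 = 162.0 km/h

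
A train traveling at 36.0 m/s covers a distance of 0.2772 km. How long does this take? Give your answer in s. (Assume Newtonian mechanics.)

d = 0.2772 km × 1000.0 = 277.2 m
t = d / v = 277.2 / 36.0 = 7.7 s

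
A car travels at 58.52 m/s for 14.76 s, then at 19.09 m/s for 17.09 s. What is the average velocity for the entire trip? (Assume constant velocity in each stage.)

d₁ = v₁t₁ = 58.52 × 14.76 = 863.7552 m
d₂ = v₂t₂ = 19.09 × 17.09 = 326.2481 m
d_total = 1190.0033 m, t_total = 31.85 s
v_avg = d_total/t_total = 1190.0033/31.85 = 37.36 m/s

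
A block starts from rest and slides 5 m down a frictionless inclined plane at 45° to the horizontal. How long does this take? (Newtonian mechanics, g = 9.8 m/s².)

a = g sin(θ) = 9.8 × sin(45°) = 6.9296 m/s²
t = √(2d/a) = √(2 × 5 / 6.9296) = 1.2 s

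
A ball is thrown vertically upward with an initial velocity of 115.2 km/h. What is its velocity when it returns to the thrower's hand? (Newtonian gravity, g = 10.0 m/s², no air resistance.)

By conservation of energy (no air resistance), the ball returns to the throw height with the same speed as launch, but directed downward.
|v_ground| = v₀ = 115.2 km/h
v_ground = 115.2 km/h (downward)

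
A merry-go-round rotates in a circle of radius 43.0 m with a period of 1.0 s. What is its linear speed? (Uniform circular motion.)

v = 2πr/T = 2π×43.0/1.0 = 270.18 m/s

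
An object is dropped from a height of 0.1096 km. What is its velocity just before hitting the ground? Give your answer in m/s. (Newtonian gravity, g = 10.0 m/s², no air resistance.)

h = 0.1096 km × 1000.0 = 109.6 m
v = √(2gh) = √(2 × 10.0 × 109.6) = 46.82 m/s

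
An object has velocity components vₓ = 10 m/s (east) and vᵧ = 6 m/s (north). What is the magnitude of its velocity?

|v| = √(vₓ² + vᵧ²) = √(10² + 6²) = √(136) = 11.66 m/s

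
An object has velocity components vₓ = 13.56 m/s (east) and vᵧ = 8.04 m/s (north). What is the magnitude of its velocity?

|v| = √(vₓ² + vᵧ²) = √(13.56² + 8.04²) = √(248.5152) = 15.76 m/s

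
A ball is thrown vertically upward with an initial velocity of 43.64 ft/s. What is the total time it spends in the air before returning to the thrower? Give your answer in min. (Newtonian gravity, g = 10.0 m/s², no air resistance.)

v₀ = 43.64 ft/s × 0.3048 = 13.3015 m/s
t_total = 2 × v₀ / g = 2 × 13.3015 / 10.0 = 2.6603 s
t_total = 2.6603 s / 60.0 = 0.04434 min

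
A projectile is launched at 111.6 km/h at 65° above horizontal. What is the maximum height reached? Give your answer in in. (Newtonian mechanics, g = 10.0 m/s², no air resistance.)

v₀ = 111.6 km/h × 0.2777777777777778 = 31.0 m/s
H = v₀² × sin²(θ) / (2g) = 31.0² × sin(65°)² / (2 × 10.0) = 961.0 × 0.821394 / 20.0 = 39.468 m
H = 39.468 m / 0.0254 = 1554 in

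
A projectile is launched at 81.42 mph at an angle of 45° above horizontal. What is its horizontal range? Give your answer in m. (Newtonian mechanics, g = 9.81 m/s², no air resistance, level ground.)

v₀ = 81.42 mph × 0.44704 = 36.398 m/s
R = v₀² × sin(2θ) / g = 36.398² × sin(2 × 45°) / 9.81 = 1324.81 × 1.0 / 9.81 = 135.0 m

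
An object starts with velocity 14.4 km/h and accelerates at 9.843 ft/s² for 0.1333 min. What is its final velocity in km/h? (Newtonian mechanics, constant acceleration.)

v₀ = 14.4 km/h × 0.2777777777777778 = 4.0 m/s
a = 9.843 ft/s² × 0.3048 = 3.00015 m/s²
t = 0.1333 min × 60.0 = 7.998 s
v = v₀ + a × t = 4.0 + 3.00015 × 7.998 = 27.9952 m/s
v = 27.9952 m/s / 0.2777777777777778 = 100.8 km/h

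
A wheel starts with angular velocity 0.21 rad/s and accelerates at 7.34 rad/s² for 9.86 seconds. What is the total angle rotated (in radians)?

θ = ω₀t + ½αt² = 0.21×9.86 + ½×7.34×9.86² = 358.87 rad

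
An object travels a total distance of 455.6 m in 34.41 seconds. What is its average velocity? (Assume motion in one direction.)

v_avg = Δd / Δt = 455.6 / 34.41 = 13.24 m/s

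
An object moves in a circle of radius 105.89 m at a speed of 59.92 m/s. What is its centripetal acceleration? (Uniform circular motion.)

a_c = v²/r = 59.92²/105.89 = 3590.4064/105.89 = 33.91 m/s²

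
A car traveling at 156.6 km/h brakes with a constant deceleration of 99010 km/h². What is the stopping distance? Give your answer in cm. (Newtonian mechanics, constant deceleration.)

v₀ = 156.6 km/h × 0.2777777777777778 = 43.5 m/s
a = 99010 km/h² × 7.716049382716049e-05 = 7.63966 m/s²
d = v₀² / (2a) = 43.5² / (2 × 7.63966) = 1892.25 / 15.2793 = 123.844 m
d = 123.844 m / 0.01 = 12380 cm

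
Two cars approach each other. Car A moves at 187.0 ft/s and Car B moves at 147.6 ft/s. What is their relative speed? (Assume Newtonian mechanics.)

v_rel = v_A + v_B = 187.0 + 147.6 = 334.6 ft/s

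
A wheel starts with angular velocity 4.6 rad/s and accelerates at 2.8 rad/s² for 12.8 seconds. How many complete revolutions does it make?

θ = ω₀t + ½αt² = 4.6×12.8 + ½×2.8×12.8² = 288.256 rad
Total revolutions = θ/(2π) = 288.256/(2π) = 45.88
Complete revolutions = ⌊45.88⌋ = 45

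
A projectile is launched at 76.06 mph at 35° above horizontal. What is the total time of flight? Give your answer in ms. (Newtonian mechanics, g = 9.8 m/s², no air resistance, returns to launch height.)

v₀ = 76.06 mph × 0.44704 = 34.0019 m/s
T = 2 × v₀ × sin(θ) / g = 2 × 34.0019 × sin(35°) / 9.8 = 2 × 34.0019 × 0.573576 / 9.8 = 3.98014 s
T = 3.98014 s / 0.001 = 3980 ms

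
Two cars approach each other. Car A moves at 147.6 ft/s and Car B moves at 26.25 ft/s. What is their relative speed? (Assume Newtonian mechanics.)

v_rel = v_A + v_B = 147.6 + 26.25 = 173.85 ft/s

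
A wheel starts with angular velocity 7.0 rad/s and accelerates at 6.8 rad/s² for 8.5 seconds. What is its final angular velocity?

ω = ω₀ + αt = 7.0 + 6.8 × 8.5 = 64.8 rad/s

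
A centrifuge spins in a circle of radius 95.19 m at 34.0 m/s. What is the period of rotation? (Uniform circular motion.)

T = 2πr/v = 2π×95.19/34.0 = 17.59 s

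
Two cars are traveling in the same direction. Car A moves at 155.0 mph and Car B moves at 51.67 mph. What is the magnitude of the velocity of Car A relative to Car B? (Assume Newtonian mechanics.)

v_rel = |v_A - v_B| = |155.0 - 51.67| = 103.33 mph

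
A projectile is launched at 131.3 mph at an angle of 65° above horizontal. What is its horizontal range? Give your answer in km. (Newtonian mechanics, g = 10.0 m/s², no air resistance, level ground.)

v₀ = 131.3 mph × 0.44704 = 58.6964 m/s
R = v₀² × sin(2θ) / g = 58.6964² × sin(2 × 65°) / 10.0 = 3445.27 × 0.766044 / 10.0 = 263.923 m
R = 263.923 m / 1000.0 = 0.2639 km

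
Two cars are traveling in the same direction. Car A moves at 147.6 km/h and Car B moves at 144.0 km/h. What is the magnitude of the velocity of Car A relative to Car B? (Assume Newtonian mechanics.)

v_rel = |v_A - v_B| = |147.6 - 144.0| = 3.6 km/h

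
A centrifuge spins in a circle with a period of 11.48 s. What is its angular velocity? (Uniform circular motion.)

ω = 2π/T = 2π/11.48 = 0.5473 rad/s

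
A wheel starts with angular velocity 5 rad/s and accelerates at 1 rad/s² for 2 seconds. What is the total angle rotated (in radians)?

θ = ω₀t + ½αt² = 5×2 + ½×1×2² = 12.0 rad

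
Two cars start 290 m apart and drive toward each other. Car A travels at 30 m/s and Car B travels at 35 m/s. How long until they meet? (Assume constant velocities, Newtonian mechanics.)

Combined speed: v_combined = 30 + 35 = 65 m/s
Time to meet: t = d/v_combined = 290/65 = 4.46 s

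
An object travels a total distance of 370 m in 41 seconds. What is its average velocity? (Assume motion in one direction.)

v_avg = Δd / Δt = 370 / 41 = 9.02 m/s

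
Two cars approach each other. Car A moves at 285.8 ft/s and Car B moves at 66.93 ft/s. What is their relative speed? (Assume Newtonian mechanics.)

v_rel = v_A + v_B = 285.8 + 66.93 = 352.73 ft/s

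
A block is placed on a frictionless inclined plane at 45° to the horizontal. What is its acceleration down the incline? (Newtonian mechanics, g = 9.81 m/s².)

a = g sin(θ) = 9.81 × sin(45°) = 9.81 × 0.7071 = 6.94 m/s²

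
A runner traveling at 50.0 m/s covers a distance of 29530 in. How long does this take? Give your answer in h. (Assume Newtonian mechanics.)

d = 29530 in × 0.0254 = 750.062 m
t = d / v = 750.062 / 50.0 = 15.0012 s
t = 15.0012 s / 3600.0 = 0.004167 h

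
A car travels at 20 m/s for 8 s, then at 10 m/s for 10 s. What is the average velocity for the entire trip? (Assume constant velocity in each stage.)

d₁ = v₁t₁ = 20 × 8 = 160 m
d₂ = v₂t₂ = 10 × 10 = 100 m
d_total = 260 m, t_total = 18 s
v_avg = d_total/t_total = 260/18 = 14.44 m/s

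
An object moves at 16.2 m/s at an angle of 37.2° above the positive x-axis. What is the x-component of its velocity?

vₓ = v cos(θ) = 16.2 × cos(37.2°) = 12.9 m/s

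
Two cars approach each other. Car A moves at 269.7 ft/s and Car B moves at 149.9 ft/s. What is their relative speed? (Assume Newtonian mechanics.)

v_rel = v_A + v_B = 269.7 + 149.9 = 419.6 ft/s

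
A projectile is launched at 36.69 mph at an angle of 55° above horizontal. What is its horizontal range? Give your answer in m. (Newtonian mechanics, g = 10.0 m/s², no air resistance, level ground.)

v₀ = 36.69 mph × 0.44704 = 16.4019 m/s
R = v₀² × sin(2θ) / g = 16.4019² × sin(2 × 55°) / 10.0 = 269.022 × 0.939693 / 10.0 = 25.28 m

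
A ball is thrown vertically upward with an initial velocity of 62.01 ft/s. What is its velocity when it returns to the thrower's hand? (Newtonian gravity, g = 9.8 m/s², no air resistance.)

By conservation of energy (no air resistance), the ball returns to the throw height with the same speed as launch, but directed downward.
|v_ground| = v₀ = 62.01 ft/s
v_ground = 62.01 ft/s (downward)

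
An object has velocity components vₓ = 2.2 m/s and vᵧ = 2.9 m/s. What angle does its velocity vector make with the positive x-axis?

θ = arctan(vᵧ/vₓ) = arctan(2.9/2.2) = 52.82°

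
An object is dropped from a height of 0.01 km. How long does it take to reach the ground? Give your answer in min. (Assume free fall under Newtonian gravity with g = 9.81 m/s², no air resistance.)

h = 0.01 km × 1000.0 = 10.0 m
t = √(2h/g) = √(2 × 10.0 / 9.81) = 1.42784 s
t = 1.42784 s / 60.0 = 0.0238 min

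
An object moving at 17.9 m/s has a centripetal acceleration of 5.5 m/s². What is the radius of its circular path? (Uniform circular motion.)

r = v²/a_c = 17.9²/5.5 = 58.26 m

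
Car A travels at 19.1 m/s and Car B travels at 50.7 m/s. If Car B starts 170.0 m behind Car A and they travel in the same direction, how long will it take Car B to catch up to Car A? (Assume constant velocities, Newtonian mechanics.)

Relative speed: v_rel = 50.7 - 19.1 = 31.6 m/s
Time to catch: t = d₀/v_rel = 170.0/31.6 = 5.38 s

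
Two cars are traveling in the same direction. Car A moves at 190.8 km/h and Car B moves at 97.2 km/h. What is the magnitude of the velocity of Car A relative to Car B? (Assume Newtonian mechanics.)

v_rel = |v_A - v_B| = |190.8 - 97.2| = 93.6 km/h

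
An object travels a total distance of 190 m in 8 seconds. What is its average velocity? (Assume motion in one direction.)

v_avg = Δd / Δt = 190 / 8 = 23.75 m/s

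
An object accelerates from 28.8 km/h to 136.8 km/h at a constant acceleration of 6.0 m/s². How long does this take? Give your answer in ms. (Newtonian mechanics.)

v₀ = 28.8 km/h × 0.2777777777777778 = 8.0 m/s
v = 136.8 km/h × 0.2777777777777778 = 38.0 m/s
t = (v - v₀) / a = (38.0 - 8.0) / 6.0 = 5.0 s
t = 5.0 s / 0.001 = 5000 ms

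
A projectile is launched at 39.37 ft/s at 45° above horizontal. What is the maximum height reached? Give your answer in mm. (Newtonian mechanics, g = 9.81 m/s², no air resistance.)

v₀ = 39.37 ft/s × 0.3048 = 12.0 m/s
H = v₀² × sin²(θ) / (2g) = 12.0² × sin(45°)² / (2 × 9.81) = 144.0 × 0.5 / 19.62 = 3.66972 m
H = 3.66972 m / 0.001 = 3670 mm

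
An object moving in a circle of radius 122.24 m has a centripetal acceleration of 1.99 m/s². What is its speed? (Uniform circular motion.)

v = √(a_c × r) = √(1.99 × 122.24) = 15.6 m/s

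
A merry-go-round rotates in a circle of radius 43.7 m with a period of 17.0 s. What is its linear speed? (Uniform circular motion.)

v = 2πr/T = 2π×43.7/17.0 = 16.15 m/s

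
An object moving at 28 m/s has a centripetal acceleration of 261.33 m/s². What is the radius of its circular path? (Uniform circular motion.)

r = v²/a_c = 28²/261.33 = 3.0 m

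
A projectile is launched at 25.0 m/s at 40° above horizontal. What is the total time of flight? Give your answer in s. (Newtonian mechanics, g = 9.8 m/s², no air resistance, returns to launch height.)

T = 2 × v₀ × sin(θ) / g = 2 × 25.0 × sin(40°) / 9.8 = 2 × 25.0 × 0.642788 / 9.8 = 3.28 s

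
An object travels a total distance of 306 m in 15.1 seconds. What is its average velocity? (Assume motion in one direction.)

v_avg = Δd / Δt = 306 / 15.1 = 20.26 m/s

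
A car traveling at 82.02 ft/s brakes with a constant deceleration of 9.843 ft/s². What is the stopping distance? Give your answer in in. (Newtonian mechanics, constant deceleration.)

v₀ = 82.02 ft/s × 0.3048 = 24.9997 m/s
a = 9.843 ft/s² × 0.3048 = 3.00015 m/s²
d = v₀² / (2a) = 24.9997² / (2 × 3.00015) = 624.985 / 6.0003 = 104.159 m
d = 104.159 m / 0.0254 = 4101 in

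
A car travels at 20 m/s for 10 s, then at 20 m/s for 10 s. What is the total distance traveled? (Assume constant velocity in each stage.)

d₁ = v₁t₁ = 20 × 10 = 200 m
d₂ = v₂t₂ = 20 × 10 = 200 m
d_total = 200 + 200 = 400 m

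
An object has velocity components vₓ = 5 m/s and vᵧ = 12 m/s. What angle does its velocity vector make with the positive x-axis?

θ = arctan(vᵧ/vₓ) = arctan(12/5) = 67.38°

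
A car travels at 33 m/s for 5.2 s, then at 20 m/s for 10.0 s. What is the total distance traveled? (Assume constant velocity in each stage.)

d₁ = v₁t₁ = 33 × 5.2 = 171.6 m
d₂ = v₂t₂ = 20 × 10.0 = 200.0 m
d_total = 171.6 + 200.0 = 371.6 m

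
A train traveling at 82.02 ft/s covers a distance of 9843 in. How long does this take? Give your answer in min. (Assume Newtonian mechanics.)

d = 9843 in × 0.0254 = 250.012 m
v = 82.02 ft/s × 0.3048 = 24.9997 m/s
t = d / v = 250.012 / 24.9997 = 10.0006 s
t = 10.0006 s / 60.0 = 0.1667 min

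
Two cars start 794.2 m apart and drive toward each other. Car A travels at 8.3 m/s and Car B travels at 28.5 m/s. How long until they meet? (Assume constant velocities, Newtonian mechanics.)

Combined speed: v_combined = 8.3 + 28.5 = 36.8 m/s
Time to meet: t = d/v_combined = 794.2/36.8 = 21.58 s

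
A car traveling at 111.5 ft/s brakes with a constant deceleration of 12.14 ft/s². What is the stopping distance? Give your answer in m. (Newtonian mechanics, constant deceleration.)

v₀ = 111.5 ft/s × 0.3048 = 33.9852 m/s
a = 12.14 ft/s² × 0.3048 = 3.70027 m/s²
d = v₀² / (2a) = 33.9852² / (2 × 3.70027) = 1154.99 / 7.40054 = 156.1 m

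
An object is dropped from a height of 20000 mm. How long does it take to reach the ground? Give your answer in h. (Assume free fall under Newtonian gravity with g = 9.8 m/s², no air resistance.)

h = 20000 mm × 0.001 = 20.0 m
t = √(2h/g) = √(2 × 20.0 / 9.8) = 2.02031 s
t = 2.02031 s / 3600.0 = 0.0005612 h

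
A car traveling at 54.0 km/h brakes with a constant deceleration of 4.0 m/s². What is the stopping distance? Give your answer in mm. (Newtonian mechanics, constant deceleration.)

v₀ = 54.0 km/h × 0.2777777777777778 = 15.0 m/s
d = v₀² / (2a) = 15.0² / (2 × 4.0) = 225.0 / 8.0 = 28.125 m
d = 28.125 m / 0.001 = 28120 mm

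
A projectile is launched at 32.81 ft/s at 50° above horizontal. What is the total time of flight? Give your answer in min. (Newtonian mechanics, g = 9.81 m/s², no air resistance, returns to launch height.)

v₀ = 32.81 ft/s × 0.3048 = 10.0005 m/s
T = 2 × v₀ × sin(θ) / g = 2 × 10.0005 × sin(50°) / 9.81 = 2 × 10.0005 × 0.766044 / 9.81 = 1.56184 s
T = 1.56184 s / 60.0 = 0.02603 min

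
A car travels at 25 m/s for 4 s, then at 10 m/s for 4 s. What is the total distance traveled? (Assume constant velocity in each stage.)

d₁ = v₁t₁ = 25 × 4 = 100 m
d₂ = v₂t₂ = 10 × 4 = 40 m
d_total = 100 + 40 = 140 m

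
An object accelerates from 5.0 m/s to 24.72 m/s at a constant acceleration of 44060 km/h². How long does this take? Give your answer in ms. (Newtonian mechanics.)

a = 44060 km/h² × 7.716049382716049e-05 = 3.39969 m/s²
t = (v - v₀) / a = (24.72 - 5.0) / 3.39969 = 5.80053 s
t = 5.80053 s / 0.001 = 5801 ms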